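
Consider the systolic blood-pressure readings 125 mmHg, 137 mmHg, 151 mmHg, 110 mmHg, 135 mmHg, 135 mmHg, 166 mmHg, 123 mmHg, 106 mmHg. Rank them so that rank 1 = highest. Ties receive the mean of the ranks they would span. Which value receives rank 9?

Sorted (descending): 166, 151, 137, 135, 135, 125, 123, 110, 106
The 2 values of 135 occupy positions 4–5 → average rank (4+5)/2 = 4.5.
Rank 9 → value 106.

106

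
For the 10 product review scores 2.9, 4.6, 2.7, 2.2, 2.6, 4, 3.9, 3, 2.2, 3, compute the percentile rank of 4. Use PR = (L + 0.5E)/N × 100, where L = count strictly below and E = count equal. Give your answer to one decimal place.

85.0

N = 10.
Strictly below 4: 8. Equal to 4: 1.
PR = (8 + 0.5·1)/10 × 100 = 85.0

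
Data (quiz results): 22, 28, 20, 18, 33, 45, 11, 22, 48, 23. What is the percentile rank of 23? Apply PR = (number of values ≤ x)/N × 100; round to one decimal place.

N = 10.
Strictly below 23: 5. Equal to 23: 1.
PR = 6/10 × 100 = 60.0

60.0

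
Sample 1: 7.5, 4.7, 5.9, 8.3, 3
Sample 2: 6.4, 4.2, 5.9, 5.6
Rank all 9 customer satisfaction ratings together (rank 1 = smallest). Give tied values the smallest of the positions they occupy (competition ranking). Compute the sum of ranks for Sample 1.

Sorted (ascending): 3, 4.2, 4.7, 5.6, 5.9, 5.9, 6.4, 7.5, 8.3
The 2 values of 5.9 occupy positions 5–6 → each gets rank 5.
Sample 1 values → pooled ranks: 7.5→8, 4.7→3, 5.9→5, 8.3→9, 3→1
Rank sum = 8 + 3 + 5 + 9 + 1 = 26

26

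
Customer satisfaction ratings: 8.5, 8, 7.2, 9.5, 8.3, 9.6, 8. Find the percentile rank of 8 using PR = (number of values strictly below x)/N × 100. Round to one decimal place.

14.3

N = 7.
Strictly below 8: 1. Equal to 8: 2.
PR = 1/7 × 100 = 14.3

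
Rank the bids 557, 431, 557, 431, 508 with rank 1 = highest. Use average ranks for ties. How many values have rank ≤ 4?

3

Sorted (descending): 557, 557, 508, 431, 431
The 2 values of 557 occupy positions 1–2 → average rank (1+2)/2 = 1.5.
The 2 values of 431 occupy positions 4–5 → average rank (4+5)/2 = 4.5.
Ranks ≤ 4: {1.5, 1.5, 3} → 3 values.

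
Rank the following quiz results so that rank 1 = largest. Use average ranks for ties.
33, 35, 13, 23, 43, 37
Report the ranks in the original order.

4, 3, 6, 5, 1, 2

Sorted (descending): 43, 37, 35, 33, 23, 13
No ties — each value takes its position as its rank.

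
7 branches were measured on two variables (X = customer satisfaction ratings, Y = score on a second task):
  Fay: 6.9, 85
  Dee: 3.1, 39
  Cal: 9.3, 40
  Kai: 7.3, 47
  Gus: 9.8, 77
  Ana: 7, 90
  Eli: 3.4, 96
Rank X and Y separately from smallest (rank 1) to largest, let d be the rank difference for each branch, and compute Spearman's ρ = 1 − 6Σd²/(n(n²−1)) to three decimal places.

-0.107

Ranks of variable 1: 3, 1, 6, 5, 7, 4, 2
Ranks of variable 2: 5, 1, 2, 3, 4, 6, 7
d = r₁ − r₂: -2, 0, 4, 2, 3, -2, -5
d²: 4, 0, 16, 4, 9, 4, 25; Σd² = 62
ρ = 1 − 6·62/(7·48) = 1 − 372/336 = -0.107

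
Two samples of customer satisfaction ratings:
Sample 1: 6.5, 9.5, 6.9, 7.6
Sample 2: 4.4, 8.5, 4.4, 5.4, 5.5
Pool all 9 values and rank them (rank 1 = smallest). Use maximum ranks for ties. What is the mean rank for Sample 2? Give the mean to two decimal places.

Sorted (ascending): 4.4, 4.4, 5.4, 5.5, 6.5, 6.9, 7.6, 8.5, 9.5
The 2 values of 4.4 occupy positions 1–2 → each gets rank 2.
Sample 2 values → pooled ranks: 4.4→2, 8.5→8, 4.4→2, 5.4→3, 5.5→4
Mean rank = (2 + 8 + 2 + 3 + 4) / 5 = 3.80

3.80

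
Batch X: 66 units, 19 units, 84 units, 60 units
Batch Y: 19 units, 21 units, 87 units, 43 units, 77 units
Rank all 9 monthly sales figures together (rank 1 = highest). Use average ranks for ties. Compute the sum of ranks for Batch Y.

25.5

Sorted (descending): 87, 84, 77, 66, 60, 43, 21, 19, 19
The 2 values of 19 occupy positions 8–9 → average rank (8+9)/2 = 8.5.
Batch Y values → pooled ranks: 19→8.5, 21→7, 87→1, 43→6, 77→3
Rank sum = 8.5 + 7 + 1 + 6 + 3 = 25.5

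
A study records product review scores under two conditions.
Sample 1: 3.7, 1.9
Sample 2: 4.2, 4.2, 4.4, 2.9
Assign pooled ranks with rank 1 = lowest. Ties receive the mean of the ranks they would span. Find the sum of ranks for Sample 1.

Sorted (ascending): 1.9, 2.9, 3.7, 4.2, 4.2, 4.4
The 2 values of 4.2 occupy positions 4–5 → average rank (4+5)/2 = 4.5.
Sample 1 values → pooled ranks: 3.7→3, 1.9→1
Rank sum = 3 + 1 = 4

4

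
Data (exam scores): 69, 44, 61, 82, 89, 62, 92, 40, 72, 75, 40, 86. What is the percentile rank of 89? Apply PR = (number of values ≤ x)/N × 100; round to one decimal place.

N = 12.
Strictly below 89: 10. Equal to 89: 1.
PR = 11/12 × 100 = 91.7

91.7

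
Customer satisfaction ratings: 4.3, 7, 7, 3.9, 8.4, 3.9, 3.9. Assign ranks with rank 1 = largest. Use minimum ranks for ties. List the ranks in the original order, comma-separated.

Sorted (descending): 8.4, 7, 7, 4.3, 3.9, 3.9, 3.9
The 2 values of 7 occupy positions 2–3 → each gets rank 2.
The 3 values of 3.9 occupy positions 5–7 → each gets rank 5.

4, 2, 2, 5, 1, 5, 5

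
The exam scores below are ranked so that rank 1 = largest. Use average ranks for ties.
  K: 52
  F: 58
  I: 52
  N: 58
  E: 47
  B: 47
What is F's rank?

1.5

Sorted (descending): 58, 58, 52, 52, 47, 47
The 2 values of 58 occupy positions 1–2 → average rank (1+2)/2 = 1.5.
The 2 values of 52 occupy positions 3–4 → average rank (3+4)/2 = 3.5.
The 2 values of 47 occupy positions 5–6 → average rank (5+6)/2 = 5.5.
F has value 58 → rank 1.5.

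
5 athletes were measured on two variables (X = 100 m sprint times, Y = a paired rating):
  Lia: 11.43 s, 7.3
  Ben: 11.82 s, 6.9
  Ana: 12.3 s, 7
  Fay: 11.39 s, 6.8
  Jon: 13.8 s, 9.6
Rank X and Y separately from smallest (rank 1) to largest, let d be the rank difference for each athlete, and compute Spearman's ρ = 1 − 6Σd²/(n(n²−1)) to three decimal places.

Ranks of variable 1: 2, 3, 4, 1, 5
Ranks of variable 2: 4, 2, 3, 1, 5
d = r₁ − r₂: -2, 1, 1, 0, 0
d²: 4, 1, 1, 0, 0; Σd² = 6
ρ = 1 − 6·6/(5·24) = 1 − 36/120 = 0.700

0.700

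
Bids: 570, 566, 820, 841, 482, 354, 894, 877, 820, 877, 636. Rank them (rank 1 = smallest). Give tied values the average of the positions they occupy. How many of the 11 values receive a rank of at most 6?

Sorted (ascending): 354, 482, 566, 570, 636, 820, 820, 841, 877, 877, 894
The 2 values of 820 occupy positions 6–7 → average rank (6+7)/2 = 6.5.
The 2 values of 877 occupy positions 9–10 → average rank (9+10)/2 = 9.5.
Ranks ≤ 6: {1, 2, 3, 4, 5} → 5 values.

5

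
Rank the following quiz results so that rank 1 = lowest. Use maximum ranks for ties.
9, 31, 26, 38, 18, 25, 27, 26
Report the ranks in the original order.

1, 7, 5, 8, 2, 3, 6, 5

Sorted (ascending): 9, 18, 25, 26, 26, 27, 31, 38
The 2 values of 26 occupy positions 4–5 → each gets rank 5.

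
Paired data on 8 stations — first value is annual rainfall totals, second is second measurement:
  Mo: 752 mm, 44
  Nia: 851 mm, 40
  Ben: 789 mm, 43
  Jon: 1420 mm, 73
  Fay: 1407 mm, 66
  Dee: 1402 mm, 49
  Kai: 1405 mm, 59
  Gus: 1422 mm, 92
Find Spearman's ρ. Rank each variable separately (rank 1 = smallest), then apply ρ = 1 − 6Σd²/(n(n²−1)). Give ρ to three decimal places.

0.905

Ranks of variable 1: 1, 3, 2, 7, 6, 4, 5, 8
Ranks of variable 2: 3, 1, 2, 7, 6, 4, 5, 8
d = r₁ − r₂: -2, 2, 0, 0, 0, 0, 0, 0
d²: 4, 4, 0, 0, 0, 0, 0, 0; Σd² = 8
ρ = 1 − 6·8/(8·63) = 1 − 48/504 = 0.905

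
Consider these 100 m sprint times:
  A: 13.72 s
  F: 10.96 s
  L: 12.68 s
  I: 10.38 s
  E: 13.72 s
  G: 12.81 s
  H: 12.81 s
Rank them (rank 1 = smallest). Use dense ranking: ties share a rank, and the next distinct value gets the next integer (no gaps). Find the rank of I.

Sorted (ascending): 10.38, 10.96, 12.68, 12.81, 12.81, 13.72, 13.72
The 2 values of 12.81 share dense rank 4.
The 2 values of 13.72 share dense rank 5.
Remaining distinct values take the next consecutive integers.
I has value 10.38 s → rank 1.

1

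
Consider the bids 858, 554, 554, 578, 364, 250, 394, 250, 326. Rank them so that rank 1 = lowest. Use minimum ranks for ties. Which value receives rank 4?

Sorted (ascending): 250, 250, 326, 364, 394, 554, 554, 578, 858
The 2 values of 250 occupy positions 1–2 → each gets rank 1.
The 2 values of 554 occupy positions 6–7 → each gets rank 6.
Rank 4 → value 364.

364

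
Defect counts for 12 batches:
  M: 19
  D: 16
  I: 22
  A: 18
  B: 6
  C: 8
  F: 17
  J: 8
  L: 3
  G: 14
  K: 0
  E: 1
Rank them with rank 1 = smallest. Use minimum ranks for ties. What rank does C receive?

5

Sorted (ascending): 0, 1, 3, 6, 8, 8, 14, 16, 17, 18, 19, 22
The 2 values of 8 occupy positions 5–6 → each gets rank 5.
C has value 8 → rank 5.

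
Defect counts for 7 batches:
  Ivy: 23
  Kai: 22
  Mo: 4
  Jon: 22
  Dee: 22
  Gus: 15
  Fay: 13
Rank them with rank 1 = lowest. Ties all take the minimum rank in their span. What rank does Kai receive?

Sorted (ascending): 4, 13, 15, 22, 22, 22, 23
The 3 values of 22 occupy positions 4–6 → each gets rank 4.
Kai has value 22 → rank 4.

4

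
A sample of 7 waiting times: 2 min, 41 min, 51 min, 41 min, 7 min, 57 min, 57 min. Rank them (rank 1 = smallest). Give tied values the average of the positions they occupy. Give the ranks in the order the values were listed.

1, 3.5, 5, 3.5, 2, 6.5, 6.5

Sorted (ascending): 2, 7, 41, 41, 51, 57, 57
The 2 values of 41 occupy positions 3–4 → average rank (3+4)/2 = 3.5.
The 2 values of 57 occupy positions 6–7 → average rank (6+7)/2 = 6.5.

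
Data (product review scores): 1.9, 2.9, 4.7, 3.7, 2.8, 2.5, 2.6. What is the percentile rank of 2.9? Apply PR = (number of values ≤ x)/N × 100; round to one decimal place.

N = 7.
Strictly below 2.9: 4. Equal to 2.9: 1.
PR = 5/7 × 100 = 71.4

71.4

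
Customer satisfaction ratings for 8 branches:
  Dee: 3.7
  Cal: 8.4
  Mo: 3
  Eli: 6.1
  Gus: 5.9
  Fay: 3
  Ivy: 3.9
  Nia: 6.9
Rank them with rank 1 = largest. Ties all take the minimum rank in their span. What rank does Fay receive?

7

Sorted (descending): 8.4, 6.9, 6.1, 5.9, 3.9, 3.7, 3, 3
The 2 values of 3 occupy positions 7–8 → each gets rank 7.
Fay has value 3 → rank 7.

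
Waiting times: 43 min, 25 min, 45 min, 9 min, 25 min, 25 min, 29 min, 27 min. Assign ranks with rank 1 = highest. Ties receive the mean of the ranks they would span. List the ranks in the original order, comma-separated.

Sorted (descending): 45, 43, 29, 27, 25, 25, 25, 9
The 3 values of 25 occupy positions 5–7 → average rank 6.

2, 6, 1, 8, 6, 6, 3, 4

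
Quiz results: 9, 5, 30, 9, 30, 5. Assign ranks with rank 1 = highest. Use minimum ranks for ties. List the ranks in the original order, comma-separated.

3, 5, 1, 3, 1, 5

Sorted (descending): 30, 30, 9, 9, 5, 5
The 2 values of 30 occupy positions 1–2 → each gets rank 1.
The 2 values of 9 occupy positions 3–4 → each gets rank 3.
The 2 values of 5 occupy positions 5–6 → each gets rank 5.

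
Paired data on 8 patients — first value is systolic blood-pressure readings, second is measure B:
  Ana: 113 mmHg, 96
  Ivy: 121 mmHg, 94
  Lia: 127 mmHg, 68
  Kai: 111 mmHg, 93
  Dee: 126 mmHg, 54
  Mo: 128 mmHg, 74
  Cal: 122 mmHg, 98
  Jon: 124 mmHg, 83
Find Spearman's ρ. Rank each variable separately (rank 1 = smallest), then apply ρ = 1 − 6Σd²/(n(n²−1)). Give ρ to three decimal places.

Ranks of variable 1: 2, 3, 7, 1, 6, 8, 4, 5
Ranks of variable 2: 7, 6, 2, 5, 1, 3, 8, 4
d = r₁ − r₂: -5, -3, 5, -4, 5, 5, -4, 1
d²: 25, 9, 25, 16, 25, 25, 16, 1; Σd² = 142
ρ = 1 − 6·142/(8·63) = 1 − 852/504 = -0.690

-0.690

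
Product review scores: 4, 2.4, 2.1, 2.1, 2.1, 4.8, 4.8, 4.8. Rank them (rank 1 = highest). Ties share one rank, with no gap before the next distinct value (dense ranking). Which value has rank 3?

Sorted (descending): 4.8, 4.8, 4.8, 4, 2.4, 2.1, 2.1, 2.1
The 3 values of 4.8 share dense rank 1.
The 3 values of 2.1 share dense rank 4.
Remaining distinct values take the next consecutive integers.
Rank 3 → value 2.4.

2.4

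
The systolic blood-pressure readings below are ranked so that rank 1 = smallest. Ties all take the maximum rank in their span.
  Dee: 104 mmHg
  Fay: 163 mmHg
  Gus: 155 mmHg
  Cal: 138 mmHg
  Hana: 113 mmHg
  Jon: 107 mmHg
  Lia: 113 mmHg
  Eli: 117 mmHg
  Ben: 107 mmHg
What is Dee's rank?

1

Sorted (ascending): 104, 107, 107, 113, 113, 117, 138, 155, 163
The 2 values of 107 occupy positions 2–3 → each gets rank 3.
The 2 values of 113 occupy positions 4–5 → each gets rank 5.
Dee has value 104 mmHg → rank 1.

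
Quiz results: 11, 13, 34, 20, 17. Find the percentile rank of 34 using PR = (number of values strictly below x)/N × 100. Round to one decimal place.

N = 5.
Strictly below 34: 4. Equal to 34: 1.
PR = 4/5 × 100 = 80.0

80.0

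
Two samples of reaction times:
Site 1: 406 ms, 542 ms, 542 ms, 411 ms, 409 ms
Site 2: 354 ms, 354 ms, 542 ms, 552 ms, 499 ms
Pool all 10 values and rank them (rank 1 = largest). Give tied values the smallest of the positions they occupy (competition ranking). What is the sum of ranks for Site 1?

25

Sorted (descending): 552, 542, 542, 542, 499, 411, 409, 406, 354, 354
The 3 values of 542 occupy positions 2–4 → each gets rank 2.
The 2 values of 354 occupy positions 9–10 → each gets rank 9.
Site 1 values → pooled ranks: 406→8, 542→2, 542→2, 411→6, 409→7
Rank sum = 8 + 2 + 2 + 6 + 7 = 25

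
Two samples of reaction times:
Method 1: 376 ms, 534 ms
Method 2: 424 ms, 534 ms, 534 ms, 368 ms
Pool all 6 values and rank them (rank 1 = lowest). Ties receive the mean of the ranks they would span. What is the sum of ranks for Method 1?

Sorted (ascending): 368, 376, 424, 534, 534, 534
The 3 values of 534 occupy positions 4–6 → average rank 5.
Method 1 values → pooled ranks: 376→2, 534→5
Rank sum = 2 + 5 = 7

7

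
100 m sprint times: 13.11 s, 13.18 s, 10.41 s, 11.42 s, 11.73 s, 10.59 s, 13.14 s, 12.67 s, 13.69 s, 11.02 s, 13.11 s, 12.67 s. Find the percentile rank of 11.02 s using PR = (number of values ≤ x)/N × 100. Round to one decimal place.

25.0

N = 12.
Strictly below 11.02: 2. Equal to 11.02: 1.
PR = 3/12 × 100 = 25.0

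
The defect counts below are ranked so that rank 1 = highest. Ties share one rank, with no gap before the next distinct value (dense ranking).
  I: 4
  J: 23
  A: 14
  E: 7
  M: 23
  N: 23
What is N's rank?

1

Sorted (descending): 23, 23, 23, 14, 7, 4
The 3 values of 23 share dense rank 1.
Remaining distinct values take the next consecutive integers.
N has value 23 → rank 1.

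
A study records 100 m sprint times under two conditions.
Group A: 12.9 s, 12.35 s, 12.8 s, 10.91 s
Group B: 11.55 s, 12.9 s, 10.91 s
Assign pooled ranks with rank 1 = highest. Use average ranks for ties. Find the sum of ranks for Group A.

Sorted (descending): 12.9, 12.9, 12.8, 12.35, 11.55, 10.91, 10.91
The 2 values of 12.9 occupy positions 1–2 → average rank (1+2)/2 = 1.5.
The 2 values of 10.91 occupy positions 6–7 → average rank (6+7)/2 = 6.5.
Group A values → pooled ranks: 12.9→1.5, 12.35→4, 12.8→3, 10.91→6.5
Rank sum = 1.5 + 4 + 3 + 6.5 = 15

15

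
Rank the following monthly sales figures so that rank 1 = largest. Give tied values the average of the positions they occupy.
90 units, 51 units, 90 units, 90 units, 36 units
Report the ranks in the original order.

2, 4, 2, 2, 5

Sorted (descending): 90, 90, 90, 51, 36
The 3 values of 90 occupy positions 1–3 → average rank 2.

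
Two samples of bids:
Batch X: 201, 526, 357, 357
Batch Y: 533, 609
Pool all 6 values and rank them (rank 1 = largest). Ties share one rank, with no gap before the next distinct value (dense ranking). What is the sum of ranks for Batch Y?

Sorted (descending): 609, 533, 526, 357, 357, 201
The 2 values of 357 share dense rank 4.
Remaining distinct values take the next consecutive integers.
Batch Y values → pooled ranks: 533→2, 609→1
Rank sum = 2 + 1 = 3

3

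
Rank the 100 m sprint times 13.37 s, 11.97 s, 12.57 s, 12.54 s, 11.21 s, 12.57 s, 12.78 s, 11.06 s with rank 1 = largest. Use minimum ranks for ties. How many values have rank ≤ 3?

Sorted (descending): 13.37, 12.78, 12.57, 12.57, 12.54, 11.97, 11.21, 11.06
The 2 values of 12.57 occupy positions 3–4 → each gets rank 3.
Ranks ≤ 3: {1, 2, 3, 3} → 4 values.

4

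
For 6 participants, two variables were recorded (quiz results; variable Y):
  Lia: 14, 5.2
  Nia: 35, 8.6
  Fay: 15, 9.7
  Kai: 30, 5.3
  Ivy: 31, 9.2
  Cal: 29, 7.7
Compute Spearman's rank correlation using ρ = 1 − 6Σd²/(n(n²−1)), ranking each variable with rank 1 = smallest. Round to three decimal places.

0.314

Ranks of variable 1: 1, 6, 2, 4, 5, 3
Ranks of variable 2: 1, 4, 6, 2, 5, 3
d = r₁ − r₂: 0, 2, -4, 2, 0, 0
d²: 0, 4, 16, 4, 0, 0; Σd² = 24
ρ = 1 − 6·24/(6·35) = 1 − 144/210 = 0.314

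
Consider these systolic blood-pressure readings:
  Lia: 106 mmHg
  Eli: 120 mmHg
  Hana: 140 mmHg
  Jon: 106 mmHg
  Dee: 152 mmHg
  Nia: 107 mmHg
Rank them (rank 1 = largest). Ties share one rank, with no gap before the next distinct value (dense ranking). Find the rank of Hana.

Sorted (descending): 152, 140, 120, 107, 106, 106
The 2 values of 106 share dense rank 5.
Remaining distinct values take the next consecutive integers.
Hana has value 140 mmHg → rank 2.

2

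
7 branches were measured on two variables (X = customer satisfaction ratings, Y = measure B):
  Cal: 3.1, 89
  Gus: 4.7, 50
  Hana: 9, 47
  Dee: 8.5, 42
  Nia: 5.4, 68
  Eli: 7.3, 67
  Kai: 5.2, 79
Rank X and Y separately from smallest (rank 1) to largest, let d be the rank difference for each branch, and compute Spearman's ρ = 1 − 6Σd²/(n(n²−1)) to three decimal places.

-0.750

Ranks of variable 1: 1, 2, 7, 6, 4, 5, 3
Ranks of variable 2: 7, 3, 2, 1, 5, 4, 6
d = r₁ − r₂: -6, -1, 5, 5, -1, 1, -3
d²: 36, 1, 25, 25, 1, 1, 9; Σd² = 98
ρ = 1 − 6·98/(7·48) = 1 − 588/336 = -0.750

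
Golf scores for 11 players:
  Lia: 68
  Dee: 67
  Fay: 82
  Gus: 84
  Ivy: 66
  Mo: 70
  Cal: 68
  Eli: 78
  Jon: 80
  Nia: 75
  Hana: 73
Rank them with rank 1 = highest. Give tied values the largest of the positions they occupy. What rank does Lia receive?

9

Sorted (descending): 84, 82, 80, 78, 75, 73, 70, 68, 68, 67, 66
The 2 values of 68 occupy positions 8–9 → each gets rank 9.
Lia has value 68 → rank 9.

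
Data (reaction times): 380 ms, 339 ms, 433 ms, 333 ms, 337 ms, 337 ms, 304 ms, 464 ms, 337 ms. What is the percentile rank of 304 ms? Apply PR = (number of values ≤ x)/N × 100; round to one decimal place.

N = 9.
Strictly below 304: 0. Equal to 304: 1.
PR = 1/9 × 100 = 11.1

11.1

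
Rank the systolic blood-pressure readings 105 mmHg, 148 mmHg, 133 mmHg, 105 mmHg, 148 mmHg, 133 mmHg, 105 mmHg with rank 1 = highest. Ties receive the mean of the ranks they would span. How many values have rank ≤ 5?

4

Sorted (descending): 148, 148, 133, 133, 105, 105, 105
The 2 values of 148 occupy positions 1–2 → average rank (1+2)/2 = 1.5.
The 2 values of 133 occupy positions 3–4 → average rank (3+4)/2 = 3.5.
The 3 values of 105 occupy positions 5–7 → average rank 6.
Ranks ≤ 5: {1.5, 1.5, 3.5, 3.5} → 4 values.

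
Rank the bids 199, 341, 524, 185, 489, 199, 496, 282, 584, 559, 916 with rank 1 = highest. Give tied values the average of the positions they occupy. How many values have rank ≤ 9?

Sorted (descending): 916, 584, 559, 524, 496, 489, 341, 282, 199, 199, 185
The 2 values of 199 occupy positions 9–10 → average rank (9+10)/2 = 9.5.
Ranks ≤ 9: {1, 2, 3, 4, 5, 6, 7, 8} → 8 values.

8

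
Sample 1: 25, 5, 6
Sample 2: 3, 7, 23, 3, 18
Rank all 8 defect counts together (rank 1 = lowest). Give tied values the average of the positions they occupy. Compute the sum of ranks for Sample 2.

Sorted (ascending): 3, 3, 5, 6, 7, 18, 23, 25
The 2 values of 3 occupy positions 1–2 → average rank (1+2)/2 = 1.5.
Sample 2 values → pooled ranks: 3→1.5, 7→5, 23→7, 3→1.5, 18→6
Rank sum = 1.5 + 5 + 7 + 1.5 + 6 = 21

21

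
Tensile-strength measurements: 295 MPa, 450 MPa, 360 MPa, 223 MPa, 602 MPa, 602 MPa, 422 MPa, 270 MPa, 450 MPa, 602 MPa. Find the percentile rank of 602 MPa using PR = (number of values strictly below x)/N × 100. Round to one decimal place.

70.0

N = 10.
Strictly below 602: 7. Equal to 602: 3.
PR = 7/10 × 100 = 70.0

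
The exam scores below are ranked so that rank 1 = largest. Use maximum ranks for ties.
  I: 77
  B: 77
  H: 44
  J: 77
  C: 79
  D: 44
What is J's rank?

4

Sorted (descending): 79, 77, 77, 77, 44, 44
The 3 values of 77 occupy positions 2–4 → each gets rank 4.
The 2 values of 44 occupy positions 5–6 → each gets rank 6.
J has value 77 → rank 4.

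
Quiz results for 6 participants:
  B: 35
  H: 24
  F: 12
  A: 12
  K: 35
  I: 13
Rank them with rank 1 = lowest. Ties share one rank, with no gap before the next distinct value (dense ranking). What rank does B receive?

4

Sorted (ascending): 12, 12, 13, 24, 35, 35
The 2 values of 12 share dense rank 1.
The 2 values of 35 share dense rank 4.
Remaining distinct values take the next consecutive integers.
B has value 35 → rank 4.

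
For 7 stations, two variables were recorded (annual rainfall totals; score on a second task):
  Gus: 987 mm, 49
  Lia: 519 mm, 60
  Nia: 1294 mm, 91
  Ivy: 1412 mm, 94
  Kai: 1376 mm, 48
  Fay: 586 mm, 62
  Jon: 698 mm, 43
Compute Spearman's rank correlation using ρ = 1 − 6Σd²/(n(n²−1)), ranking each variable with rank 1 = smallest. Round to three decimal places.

Ranks of variable 1: 4, 1, 5, 7, 6, 2, 3
Ranks of variable 2: 3, 4, 6, 7, 2, 5, 1
d = r₁ − r₂: 1, -3, -1, 0, 4, -3, 2
d²: 1, 9, 1, 0, 16, 9, 4; Σd² = 40
ρ = 1 − 6·40/(7·48) = 1 − 240/336 = 0.286

0.286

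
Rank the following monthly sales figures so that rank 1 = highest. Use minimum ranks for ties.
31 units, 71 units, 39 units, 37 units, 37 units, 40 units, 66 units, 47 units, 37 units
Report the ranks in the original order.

9, 1, 5, 6, 6, 4, 2, 3, 6

Sorted (descending): 71, 66, 47, 40, 39, 37, 37, 37, 31
The 3 values of 37 occupy positions 6–8 → each gets rank 6.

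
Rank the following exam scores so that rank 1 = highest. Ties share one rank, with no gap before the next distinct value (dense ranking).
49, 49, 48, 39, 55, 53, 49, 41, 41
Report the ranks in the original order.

3, 3, 4, 6, 1, 2, 3, 5, 5

Sorted (descending): 55, 53, 49, 49, 49, 48, 41, 41, 39
The 3 values of 49 share dense rank 3.
The 2 values of 41 share dense rank 5.
Remaining distinct values take the next consecutive integers.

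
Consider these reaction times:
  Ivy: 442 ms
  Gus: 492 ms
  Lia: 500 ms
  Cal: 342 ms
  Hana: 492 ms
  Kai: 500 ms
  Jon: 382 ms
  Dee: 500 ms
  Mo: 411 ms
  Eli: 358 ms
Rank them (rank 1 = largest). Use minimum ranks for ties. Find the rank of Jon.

8

Sorted (descending): 500, 500, 500, 492, 492, 442, 411, 382, 358, 342
The 3 values of 500 occupy positions 1–3 → each gets rank 1.
The 2 values of 492 occupy positions 4–5 → each gets rank 4.
Jon has value 382 ms → rank 8.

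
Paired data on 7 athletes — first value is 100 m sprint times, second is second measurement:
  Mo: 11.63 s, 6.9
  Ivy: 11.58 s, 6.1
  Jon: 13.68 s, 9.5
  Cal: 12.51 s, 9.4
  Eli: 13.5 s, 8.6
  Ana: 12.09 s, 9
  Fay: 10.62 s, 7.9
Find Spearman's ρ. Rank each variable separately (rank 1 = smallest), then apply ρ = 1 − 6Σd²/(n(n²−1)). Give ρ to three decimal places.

Ranks of variable 1: 3, 2, 7, 5, 6, 4, 1
Ranks of variable 2: 2, 1, 7, 6, 4, 5, 3
d = r₁ − r₂: 1, 1, 0, -1, 2, -1, -2
d²: 1, 1, 0, 1, 4, 1, 4; Σd² = 12
ρ = 1 − 6·12/(7·48) = 1 − 72/336 = 0.786

0.786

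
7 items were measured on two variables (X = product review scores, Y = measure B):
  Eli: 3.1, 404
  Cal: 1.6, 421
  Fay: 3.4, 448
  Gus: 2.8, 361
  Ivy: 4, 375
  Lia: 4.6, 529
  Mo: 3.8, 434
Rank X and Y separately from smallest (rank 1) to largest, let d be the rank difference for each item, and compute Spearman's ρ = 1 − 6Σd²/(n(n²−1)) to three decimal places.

Ranks of variable 1: 3, 1, 4, 2, 6, 7, 5
Ranks of variable 2: 3, 4, 6, 1, 2, 7, 5
d = r₁ − r₂: 0, -3, -2, 1, 4, 0, 0
d²: 0, 9, 4, 1, 16, 0, 0; Σd² = 30
ρ = 1 − 6·30/(7·48) = 1 − 180/336 = 0.464

0.464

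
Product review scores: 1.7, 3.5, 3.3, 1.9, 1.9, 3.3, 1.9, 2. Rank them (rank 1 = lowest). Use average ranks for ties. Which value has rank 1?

Sorted (ascending): 1.7, 1.9, 1.9, 1.9, 2, 3.3, 3.3, 3.5
The 3 values of 1.9 occupy positions 2–4 → average rank 3.
The 2 values of 3.3 occupy positions 6–7 → average rank (6+7)/2 = 6.5.
Rank 1 → value 1.7.

1.7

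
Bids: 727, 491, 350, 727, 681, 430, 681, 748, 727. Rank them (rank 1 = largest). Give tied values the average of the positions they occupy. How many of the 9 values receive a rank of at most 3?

Sorted (descending): 748, 727, 727, 727, 681, 681, 491, 430, 350
The 3 values of 727 occupy positions 2–4 → average rank 3.
The 2 values of 681 occupy positions 5–6 → average rank (5+6)/2 = 5.5.
Ranks ≤ 3: {1, 3, 3, 3} → 4 values.

4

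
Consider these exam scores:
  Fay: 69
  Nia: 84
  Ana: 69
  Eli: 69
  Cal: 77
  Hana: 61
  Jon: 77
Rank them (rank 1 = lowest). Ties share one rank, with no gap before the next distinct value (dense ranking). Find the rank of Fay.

Sorted (ascending): 61, 69, 69, 69, 77, 77, 84
The 3 values of 69 share dense rank 2.
The 2 values of 77 share dense rank 3.
Remaining distinct values take the next consecutive integers.
Fay has value 69 → rank 2.

2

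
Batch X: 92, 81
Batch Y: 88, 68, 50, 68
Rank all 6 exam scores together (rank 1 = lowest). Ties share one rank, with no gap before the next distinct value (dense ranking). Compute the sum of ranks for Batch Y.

Sorted (ascending): 50, 68, 68, 81, 88, 92
The 2 values of 68 share dense rank 2.
Remaining distinct values take the next consecutive integers.
Batch Y values → pooled ranks: 88→4, 68→2, 50→1, 68→2
Rank sum = 4 + 2 + 1 + 2 = 9

9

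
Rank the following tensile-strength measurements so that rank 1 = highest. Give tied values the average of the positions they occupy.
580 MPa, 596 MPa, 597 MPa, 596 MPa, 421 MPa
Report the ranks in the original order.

Sorted (descending): 597, 596, 596, 580, 421
The 2 values of 596 occupy positions 2–3 → average rank (2+3)/2 = 2.5.

4, 2.5, 1, 2.5, 5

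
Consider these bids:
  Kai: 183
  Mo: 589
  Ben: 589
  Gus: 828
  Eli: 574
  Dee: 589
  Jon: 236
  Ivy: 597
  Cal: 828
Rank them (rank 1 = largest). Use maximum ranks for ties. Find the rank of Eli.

Sorted (descending): 828, 828, 597, 589, 589, 589, 574, 236, 183
The 2 values of 828 occupy positions 1–2 → each gets rank 2.
The 3 values of 589 occupy positions 4–6 → each gets rank 6.
Eli has value 574 → rank 7.

7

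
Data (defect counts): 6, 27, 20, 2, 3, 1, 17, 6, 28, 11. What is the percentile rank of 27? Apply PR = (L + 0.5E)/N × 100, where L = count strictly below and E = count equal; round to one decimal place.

85.0

N = 10.
Strictly below 27: 8. Equal to 27: 1.
PR = (8 + 0.5·1)/10 × 100 = 85.0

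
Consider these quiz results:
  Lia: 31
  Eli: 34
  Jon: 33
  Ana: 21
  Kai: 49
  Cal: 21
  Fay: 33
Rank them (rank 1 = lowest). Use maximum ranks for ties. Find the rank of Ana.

2

Sorted (ascending): 21, 21, 31, 33, 33, 34, 49
The 2 values of 21 occupy positions 1–2 → each gets rank 2.
The 2 values of 33 occupy positions 4–5 → each gets rank 5.
Ana has value 21 → rank 2.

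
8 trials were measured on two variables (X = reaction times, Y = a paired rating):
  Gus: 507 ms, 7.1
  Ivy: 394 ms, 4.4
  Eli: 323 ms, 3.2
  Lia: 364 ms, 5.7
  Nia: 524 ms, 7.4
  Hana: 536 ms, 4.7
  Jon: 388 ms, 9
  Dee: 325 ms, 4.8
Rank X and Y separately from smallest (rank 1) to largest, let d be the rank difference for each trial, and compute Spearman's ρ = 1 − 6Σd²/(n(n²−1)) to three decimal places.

0.310

Ranks of variable 1: 6, 5, 1, 3, 7, 8, 4, 2
Ranks of variable 2: 6, 2, 1, 5, 7, 3, 8, 4
d = r₁ − r₂: 0, 3, 0, -2, 0, 5, -4, -2
d²: 0, 9, 0, 4, 0, 25, 16, 4; Σd² = 58
ρ = 1 − 6·58/(8·63) = 1 − 348/504 = 0.310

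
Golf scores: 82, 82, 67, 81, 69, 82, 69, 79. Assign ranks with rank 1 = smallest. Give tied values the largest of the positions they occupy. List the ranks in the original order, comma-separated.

Sorted (ascending): 67, 69, 69, 79, 81, 82, 82, 82
The 2 values of 69 occupy positions 2–3 → each gets rank 3.
The 3 values of 82 occupy positions 6–8 → each gets rank 8.

8, 8, 1, 5, 3, 8, 3, 4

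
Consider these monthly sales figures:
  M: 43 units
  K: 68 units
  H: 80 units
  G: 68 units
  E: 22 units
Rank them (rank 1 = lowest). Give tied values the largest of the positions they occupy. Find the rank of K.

4

Sorted (ascending): 22, 43, 68, 68, 80
The 2 values of 68 occupy positions 3–4 → each gets rank 4.
K has value 68 units → rank 4.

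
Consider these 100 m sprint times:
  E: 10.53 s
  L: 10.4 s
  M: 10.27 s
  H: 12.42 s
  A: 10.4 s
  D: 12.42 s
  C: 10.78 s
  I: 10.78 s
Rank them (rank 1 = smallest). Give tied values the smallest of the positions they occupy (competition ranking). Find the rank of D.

Sorted (ascending): 10.27, 10.4, 10.4, 10.53, 10.78, 10.78, 12.42, 12.42
The 2 values of 10.4 occupy positions 2–3 → each gets rank 2.
The 2 values of 10.78 occupy positions 5–6 → each gets rank 5.
The 2 values of 12.42 occupy positions 7–8 → each gets rank 7.
D has value 12.42 s → rank 7.

7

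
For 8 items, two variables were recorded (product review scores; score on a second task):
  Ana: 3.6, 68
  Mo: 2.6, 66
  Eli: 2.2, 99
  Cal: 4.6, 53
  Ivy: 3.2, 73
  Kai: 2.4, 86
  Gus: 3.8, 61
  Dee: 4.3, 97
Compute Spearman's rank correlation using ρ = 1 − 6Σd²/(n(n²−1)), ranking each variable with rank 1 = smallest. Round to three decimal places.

-0.571

Ranks of variable 1: 5, 3, 1, 8, 4, 2, 6, 7
Ranks of variable 2: 4, 3, 8, 1, 5, 6, 2, 7
d = r₁ − r₂: 1, 0, -7, 7, -1, -4, 4, 0
d²: 1, 0, 49, 49, 1, 16, 16, 0; Σd² = 132
ρ = 1 − 6·132/(8·63) = 1 − 792/504 = -0.571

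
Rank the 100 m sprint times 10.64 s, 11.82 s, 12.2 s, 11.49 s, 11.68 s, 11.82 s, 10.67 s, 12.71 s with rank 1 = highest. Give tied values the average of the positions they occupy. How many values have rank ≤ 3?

Sorted (descending): 12.71, 12.2, 11.82, 11.82, 11.68, 11.49, 10.67, 10.64
The 2 values of 11.82 occupy positions 3–4 → average rank (3+4)/2 = 3.5.
Ranks ≤ 3: {1, 2} → 2 values.

2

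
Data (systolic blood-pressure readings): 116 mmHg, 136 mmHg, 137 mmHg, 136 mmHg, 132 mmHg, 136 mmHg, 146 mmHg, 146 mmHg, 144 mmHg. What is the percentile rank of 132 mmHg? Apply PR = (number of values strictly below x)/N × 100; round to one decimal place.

11.1

N = 9.
Strictly below 132: 1. Equal to 132: 1.
PR = 1/9 × 100 = 11.1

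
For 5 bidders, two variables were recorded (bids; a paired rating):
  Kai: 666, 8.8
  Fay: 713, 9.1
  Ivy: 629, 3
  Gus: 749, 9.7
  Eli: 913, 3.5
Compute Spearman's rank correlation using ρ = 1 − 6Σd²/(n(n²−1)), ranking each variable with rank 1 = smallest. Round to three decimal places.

Ranks of variable 1: 2, 3, 1, 4, 5
Ranks of variable 2: 3, 4, 1, 5, 2
d = r₁ − r₂: -1, -1, 0, -1, 3
d²: 1, 1, 0, 1, 9; Σd² = 12
ρ = 1 − 6·12/(5·24) = 1 − 72/120 = 0.400

0.400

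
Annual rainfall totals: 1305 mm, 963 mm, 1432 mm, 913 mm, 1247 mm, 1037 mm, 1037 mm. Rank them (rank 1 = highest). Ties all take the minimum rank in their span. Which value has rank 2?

Sorted (descending): 1432, 1305, 1247, 1037, 1037, 963, 913
The 2 values of 1037 occupy positions 4–5 → each gets rank 4.
Rank 2 → value 1305.

1305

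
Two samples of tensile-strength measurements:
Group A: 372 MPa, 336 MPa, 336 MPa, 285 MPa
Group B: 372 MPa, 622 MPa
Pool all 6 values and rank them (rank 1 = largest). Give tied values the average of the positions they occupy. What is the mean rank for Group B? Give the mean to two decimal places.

Sorted (descending): 622, 372, 372, 336, 336, 285
The 2 values of 372 occupy positions 2–3 → average rank (2+3)/2 = 2.5.
The 2 values of 336 occupy positions 4–5 → average rank (4+5)/2 = 4.5.
Group B values → pooled ranks: 372→2.5, 622→1
Mean rank = (2.5 + 1) / 2 = 1.75

1.75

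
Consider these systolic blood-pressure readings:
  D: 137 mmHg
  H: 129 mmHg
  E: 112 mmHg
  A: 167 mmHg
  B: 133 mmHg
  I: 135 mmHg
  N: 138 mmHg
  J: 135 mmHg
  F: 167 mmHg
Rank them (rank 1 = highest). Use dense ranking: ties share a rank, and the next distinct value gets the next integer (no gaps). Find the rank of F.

1

Sorted (descending): 167, 167, 138, 137, 135, 135, 133, 129, 112
The 2 values of 167 share dense rank 1.
The 2 values of 135 share dense rank 4.
Remaining distinct values take the next consecutive integers.
F has value 167 mmHg → rank 1.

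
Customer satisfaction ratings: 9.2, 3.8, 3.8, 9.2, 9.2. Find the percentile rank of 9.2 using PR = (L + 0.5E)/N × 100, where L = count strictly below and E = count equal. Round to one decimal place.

N = 5.
Strictly below 9.2: 2. Equal to 9.2: 3.
PR = (2 + 0.5·3)/5 × 100 = 70.0

70.0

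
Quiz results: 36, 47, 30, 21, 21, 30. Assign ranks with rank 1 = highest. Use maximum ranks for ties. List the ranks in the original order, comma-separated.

Sorted (descending): 47, 36, 30, 30, 21, 21
The 2 values of 30 occupy positions 3–4 → each gets rank 4.
The 2 values of 21 occupy positions 5–6 → each gets rank 6.

2, 1, 4, 6, 6, 4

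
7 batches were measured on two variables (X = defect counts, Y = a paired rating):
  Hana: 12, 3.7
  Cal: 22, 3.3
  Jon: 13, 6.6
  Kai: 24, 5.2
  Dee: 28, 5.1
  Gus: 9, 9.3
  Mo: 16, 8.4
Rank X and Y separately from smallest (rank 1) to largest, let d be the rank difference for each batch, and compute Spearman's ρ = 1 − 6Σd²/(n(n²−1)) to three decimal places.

Ranks of variable 1: 2, 5, 3, 6, 7, 1, 4
Ranks of variable 2: 2, 1, 5, 4, 3, 7, 6
d = r₁ − r₂: 0, 4, -2, 2, 4, -6, -2
d²: 0, 16, 4, 4, 16, 36, 4; Σd² = 80
ρ = 1 − 6·80/(7·48) = 1 − 480/336 = -0.429

-0.429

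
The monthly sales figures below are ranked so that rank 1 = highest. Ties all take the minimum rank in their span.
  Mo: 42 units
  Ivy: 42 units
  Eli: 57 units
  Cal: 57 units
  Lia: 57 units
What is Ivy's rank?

4

Sorted (descending): 57, 57, 57, 42, 42
The 3 values of 57 occupy positions 1–3 → each gets rank 1.
The 2 values of 42 occupy positions 4–5 → each gets rank 4.
Ivy has value 42 units → rank 4.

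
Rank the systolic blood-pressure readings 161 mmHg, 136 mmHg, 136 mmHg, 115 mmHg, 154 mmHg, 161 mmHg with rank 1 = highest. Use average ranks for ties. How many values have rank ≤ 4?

Sorted (descending): 161, 161, 154, 136, 136, 115
The 2 values of 161 occupy positions 1–2 → average rank (1+2)/2 = 1.5.
The 2 values of 136 occupy positions 4–5 → average rank (4+5)/2 = 4.5.
Ranks ≤ 4: {1.5, 1.5, 3} → 3 values.

3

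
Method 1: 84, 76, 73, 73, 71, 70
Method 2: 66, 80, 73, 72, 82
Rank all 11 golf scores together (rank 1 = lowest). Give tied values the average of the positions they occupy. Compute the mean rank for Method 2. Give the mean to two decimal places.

6.00

Sorted (ascending): 66, 70, 71, 72, 73, 73, 73, 76, 80, 82, 84
The 3 values of 73 occupy positions 5–7 → average rank 6.
Method 2 values → pooled ranks: 66→1, 80→9, 73→6, 72→4, 82→10
Mean rank = (1 + 9 + 6 + 4 + 10) / 5 = 6.00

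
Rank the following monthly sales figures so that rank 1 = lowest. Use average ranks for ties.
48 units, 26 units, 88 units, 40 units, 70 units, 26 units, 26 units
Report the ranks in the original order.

Sorted (ascending): 26, 26, 26, 40, 48, 70, 88
The 3 values of 26 occupy positions 1–3 → average rank 2.

5, 2, 7, 4, 6, 2, 2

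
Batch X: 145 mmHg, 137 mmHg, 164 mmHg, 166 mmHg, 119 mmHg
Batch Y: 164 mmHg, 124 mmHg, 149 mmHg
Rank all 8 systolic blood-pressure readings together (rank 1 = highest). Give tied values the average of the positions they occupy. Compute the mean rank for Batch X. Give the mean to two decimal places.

4.50

Sorted (descending): 166, 164, 164, 149, 145, 137, 124, 119
The 2 values of 164 occupy positions 2–3 → average rank (2+3)/2 = 2.5.
Batch X values → pooled ranks: 145→5, 137→6, 164→2.5, 166→1, 119→8
Mean rank = (5 + 6 + 2.5 + 1 + 8) / 5 = 4.50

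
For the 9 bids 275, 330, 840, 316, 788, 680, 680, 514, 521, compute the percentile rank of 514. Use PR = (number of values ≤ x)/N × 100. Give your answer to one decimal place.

N = 9.
Strictly below 514: 3. Equal to 514: 1.
PR = 4/9 × 100 = 44.4

44.4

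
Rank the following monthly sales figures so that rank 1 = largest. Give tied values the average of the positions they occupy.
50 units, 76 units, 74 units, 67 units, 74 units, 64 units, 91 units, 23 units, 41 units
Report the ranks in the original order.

7, 2, 3.5, 5, 3.5, 6, 1, 9, 8

Sorted (descending): 91, 76, 74, 74, 67, 64, 50, 41, 23
The 2 values of 74 occupy positions 3–4 → average rank (3+4)/2 = 3.5.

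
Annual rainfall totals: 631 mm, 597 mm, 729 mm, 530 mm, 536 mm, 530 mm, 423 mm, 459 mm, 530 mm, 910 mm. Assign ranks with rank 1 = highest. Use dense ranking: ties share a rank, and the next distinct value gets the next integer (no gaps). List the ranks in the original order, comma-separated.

Sorted (descending): 910, 729, 631, 597, 536, 530, 530, 530, 459, 423
The 3 values of 530 share dense rank 6.
Remaining distinct values take the next consecutive integers.

3, 4, 2, 6, 5, 6, 8, 7, 6, 1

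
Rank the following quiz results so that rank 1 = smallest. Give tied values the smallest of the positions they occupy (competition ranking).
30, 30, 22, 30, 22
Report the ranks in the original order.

Sorted (ascending): 22, 22, 30, 30, 30
The 2 values of 22 occupy positions 1–2 → each gets rank 1.
The 3 values of 30 occupy positions 3–5 → each gets rank 3.

3, 3, 1, 3, 1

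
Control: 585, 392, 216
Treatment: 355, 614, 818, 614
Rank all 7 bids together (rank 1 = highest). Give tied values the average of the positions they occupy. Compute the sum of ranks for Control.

Sorted (descending): 818, 614, 614, 585, 392, 355, 216
The 2 values of 614 occupy positions 2–3 → average rank (2+3)/2 = 2.5.
Control values → pooled ranks: 585→4, 392→5, 216→7
Rank sum = 4 + 5 + 7 = 16

16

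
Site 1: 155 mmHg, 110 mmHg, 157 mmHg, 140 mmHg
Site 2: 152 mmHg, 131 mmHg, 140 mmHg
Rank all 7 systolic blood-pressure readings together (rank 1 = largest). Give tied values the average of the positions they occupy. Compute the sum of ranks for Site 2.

Sorted (descending): 157, 155, 152, 140, 140, 131, 110
The 2 values of 140 occupy positions 4–5 → average rank (4+5)/2 = 4.5.
Site 2 values → pooled ranks: 152→3, 131→6, 140→4.5
Rank sum = 3 + 6 + 4.5 = 13.5

13.5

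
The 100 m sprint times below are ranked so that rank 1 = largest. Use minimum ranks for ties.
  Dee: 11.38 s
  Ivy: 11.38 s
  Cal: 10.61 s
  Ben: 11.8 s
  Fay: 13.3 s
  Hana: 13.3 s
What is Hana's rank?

Sorted (descending): 13.3, 13.3, 11.8, 11.38, 11.38, 10.61
The 2 values of 13.3 occupy positions 1–2 → each gets rank 1.
The 2 values of 11.38 occupy positions 4–5 → each gets rank 4.
Hana has value 13.3 s → rank 1.

1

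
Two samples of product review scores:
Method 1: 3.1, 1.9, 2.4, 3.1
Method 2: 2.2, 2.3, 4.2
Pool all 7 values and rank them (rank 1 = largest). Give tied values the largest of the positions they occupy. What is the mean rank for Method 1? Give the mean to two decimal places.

4.25

Sorted (descending): 4.2, 3.1, 3.1, 2.4, 2.3, 2.2, 1.9
The 2 values of 3.1 occupy positions 2–3 → each gets rank 3.
Method 1 values → pooled ranks: 3.1→3, 1.9→7, 2.4→4, 3.1→3
Mean rank = (3 + 7 + 4 + 3) / 4 = 4.25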